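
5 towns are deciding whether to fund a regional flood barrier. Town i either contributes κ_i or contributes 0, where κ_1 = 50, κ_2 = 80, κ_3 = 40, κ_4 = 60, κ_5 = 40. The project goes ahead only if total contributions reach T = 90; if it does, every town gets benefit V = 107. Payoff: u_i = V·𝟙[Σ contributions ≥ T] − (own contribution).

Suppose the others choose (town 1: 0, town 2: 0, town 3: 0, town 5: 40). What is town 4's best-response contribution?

60

Others' total = 40. Contributing 60 brings total to 100 ≥ 90: gain V − κ_4 = 47.
Best response: 60.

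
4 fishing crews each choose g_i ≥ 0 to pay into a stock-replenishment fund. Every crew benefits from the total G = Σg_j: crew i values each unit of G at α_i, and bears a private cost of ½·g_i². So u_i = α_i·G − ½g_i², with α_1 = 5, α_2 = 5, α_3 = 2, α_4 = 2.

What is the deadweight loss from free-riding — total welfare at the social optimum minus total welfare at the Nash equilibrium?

Crew i's FOC: ∂u_i/∂g_i = α_i − g_i = 0, so g_i* = α_i.
NE contributions = (5, 5, 2, 2); G = 14.
W^NE = (Σα)·G − ½Σα_i² = 14² − ½·58 = 167.
Planner sets g_i = Σα_j = 14 for every i, so G^SO = 4·14 = 56.
W^SO = (Σα)·G^SO − ½·4·(Σα)² = (4/2)·14² = 392.
Deadweight loss = W^SO − W^NE = 225.

225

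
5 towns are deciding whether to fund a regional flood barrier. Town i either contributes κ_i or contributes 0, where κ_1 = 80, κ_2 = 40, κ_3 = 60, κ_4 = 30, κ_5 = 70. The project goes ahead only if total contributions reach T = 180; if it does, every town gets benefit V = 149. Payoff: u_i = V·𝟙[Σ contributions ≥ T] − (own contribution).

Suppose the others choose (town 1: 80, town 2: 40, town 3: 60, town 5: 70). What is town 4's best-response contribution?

Others' total = 250 ≥ 180; contributing adds cost 30 for no extra benefit.
Best response: 0.

0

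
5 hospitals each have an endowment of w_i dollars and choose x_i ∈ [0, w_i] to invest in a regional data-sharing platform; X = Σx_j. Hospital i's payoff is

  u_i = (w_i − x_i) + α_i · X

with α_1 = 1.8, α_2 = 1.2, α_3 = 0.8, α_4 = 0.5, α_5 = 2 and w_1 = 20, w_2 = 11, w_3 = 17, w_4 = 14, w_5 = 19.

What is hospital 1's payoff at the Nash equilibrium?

∂u_i/∂x_i = α_i − 1, so hospital i contributes w_i if α_i > 1, else 0.
α_i > 1 for i ∈ {1, 2, 5}; NE contributions (20, 11, 0, 0, 19), X = 50.
u_1 = (20 − 20) + 1.8·50 = 90.

90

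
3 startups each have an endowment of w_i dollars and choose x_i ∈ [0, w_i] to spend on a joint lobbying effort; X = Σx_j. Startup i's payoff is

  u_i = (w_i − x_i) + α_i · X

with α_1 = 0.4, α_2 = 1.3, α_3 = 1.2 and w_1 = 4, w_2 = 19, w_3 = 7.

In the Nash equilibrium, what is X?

∂u_i/∂x_i = α_i − 1, so startup i contributes w_i if α_i > 1, else 0.
α_i > 1 for i ∈ {2, 3}; NE contributions (0, 19, 7), X = 26.

26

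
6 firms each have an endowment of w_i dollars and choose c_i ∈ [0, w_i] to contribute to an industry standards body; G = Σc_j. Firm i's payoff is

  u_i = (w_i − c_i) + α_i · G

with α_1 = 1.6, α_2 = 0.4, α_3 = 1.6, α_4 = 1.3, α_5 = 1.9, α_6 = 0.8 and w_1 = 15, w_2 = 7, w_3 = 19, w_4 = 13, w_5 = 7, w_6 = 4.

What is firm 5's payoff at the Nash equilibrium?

102.6

∂u_i/∂c_i = α_i − 1, so firm i contributes w_i if α_i > 1, else 0.
α_i > 1 for i ∈ {1, 3, 4, 5}; NE contributions (15, 0, 19, 13, 7, 0), G = 54.
u_5 = (7 − 7) + 1.9·54 = 102.6.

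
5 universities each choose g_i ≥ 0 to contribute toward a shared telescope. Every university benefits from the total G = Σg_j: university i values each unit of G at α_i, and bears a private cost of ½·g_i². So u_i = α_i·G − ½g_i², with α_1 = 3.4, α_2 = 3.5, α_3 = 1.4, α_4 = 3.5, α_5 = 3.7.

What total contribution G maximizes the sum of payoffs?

Planner FOC: ∂(Σu_j)/∂g_i = (Σα_j) − g_i = 0, so g_i^SO = Σα_j = 15.5 for every i; G^SO = 77.5.

77.5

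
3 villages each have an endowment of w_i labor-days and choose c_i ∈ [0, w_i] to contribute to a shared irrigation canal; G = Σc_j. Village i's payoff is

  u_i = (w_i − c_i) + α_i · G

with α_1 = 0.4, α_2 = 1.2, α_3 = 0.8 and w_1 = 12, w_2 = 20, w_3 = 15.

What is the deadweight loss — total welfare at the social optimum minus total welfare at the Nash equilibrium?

∂u_i/∂c_i = α_i − 1, so village i contributes w_i if α_i > 1, else 0.
α_i > 1 for i ∈ {2}; NE contributions (0, 20, 0), G = 20.
W^NE = Σw_i − G^NE + (Σα_i)·G^NE = 47 + 1.4·20 = 75.
Planner: ∂(Σu_j)/∂c_i = Σα_j − 1 = 1.4 > 0, so everyone contributes w_i; G^SO = 47, W^SO = 47 + 1.4·47 = 112.8.
Deadweight loss = 37.8.

37.8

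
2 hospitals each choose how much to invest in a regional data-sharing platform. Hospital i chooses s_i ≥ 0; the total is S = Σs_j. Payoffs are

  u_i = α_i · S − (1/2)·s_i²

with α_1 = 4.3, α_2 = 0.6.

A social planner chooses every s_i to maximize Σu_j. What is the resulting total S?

9.8

Planner FOC: ∂(Σu_j)/∂s_i = (Σα_j) − s_i = 0, so s_i^SO = Σα_j = 4.9 for every i; S^SO = 9.8.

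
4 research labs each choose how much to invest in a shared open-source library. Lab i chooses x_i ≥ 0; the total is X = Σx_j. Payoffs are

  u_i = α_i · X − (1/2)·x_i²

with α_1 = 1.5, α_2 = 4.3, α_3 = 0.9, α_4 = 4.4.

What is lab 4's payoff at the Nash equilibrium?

Lab i's FOC: ∂u_i/∂x_i = α_i − x_i = 0, so x_i* = α_i.
NE contributions = (1.5, 4.3, 0.9, 4.4); X = 11.1.
u_4 = α_4·X − ½·(x_4)² = 4.4·11.1 − ½·4.4² = 39.16.

39.16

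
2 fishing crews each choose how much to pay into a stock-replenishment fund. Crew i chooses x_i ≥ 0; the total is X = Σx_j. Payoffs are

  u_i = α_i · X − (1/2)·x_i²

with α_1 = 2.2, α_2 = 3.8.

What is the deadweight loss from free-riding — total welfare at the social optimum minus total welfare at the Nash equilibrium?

9.64

Crew i's FOC: ∂u_i/∂x_i = α_i − x_i = 0, so x_i* = α_i.
NE contributions = (2.2, 3.8); X = 6.
W^NE = (Σα)·X − ½Σα_i² = 6² − ½·19.28 = 26.36.
Planner sets x_i = Σα_j = 6 for every i, so X^SO = 2·6 = 12.
W^SO = (Σα)·X^SO − ½·2·(Σα)² = (2/2)·6² = 36.
Deadweight loss = W^SO − W^NE = 9.64.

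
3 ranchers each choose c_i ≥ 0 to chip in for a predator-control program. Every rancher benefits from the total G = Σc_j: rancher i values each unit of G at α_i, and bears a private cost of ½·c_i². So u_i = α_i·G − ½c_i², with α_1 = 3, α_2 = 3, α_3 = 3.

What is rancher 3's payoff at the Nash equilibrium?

Rancher i's FOC: ∂u_i/∂c_i = α_i − c_i = 0, so c_i* = α_i.
NE contributions = (3, 3, 3); G = 9.
u_3 = α_3·G − ½·(c_3)² = 3·9 − ½·3² = 22.5.

22.5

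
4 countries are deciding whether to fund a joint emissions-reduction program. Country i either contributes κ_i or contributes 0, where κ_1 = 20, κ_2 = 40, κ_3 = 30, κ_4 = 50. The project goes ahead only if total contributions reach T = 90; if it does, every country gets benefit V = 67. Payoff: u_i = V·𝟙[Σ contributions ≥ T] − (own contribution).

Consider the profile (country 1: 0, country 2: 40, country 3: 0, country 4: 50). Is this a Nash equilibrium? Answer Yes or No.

Total = 90 ≥ 90: provided.
Country 1 (pledges 0, payoff 67): pledging 20 → total 110, payoff 47. No gain.
Country 2 (pledges 40, payoff 27): dropping to 0 → total 50, payoff 0. No gain.
Country 3 (pledges 0, payoff 67): pledging 30 → total 120, payoff 37. No gain.
Country 4 (pledges 50, payoff 17): dropping to 0 → total 40, payoff 0. No gain.

Yes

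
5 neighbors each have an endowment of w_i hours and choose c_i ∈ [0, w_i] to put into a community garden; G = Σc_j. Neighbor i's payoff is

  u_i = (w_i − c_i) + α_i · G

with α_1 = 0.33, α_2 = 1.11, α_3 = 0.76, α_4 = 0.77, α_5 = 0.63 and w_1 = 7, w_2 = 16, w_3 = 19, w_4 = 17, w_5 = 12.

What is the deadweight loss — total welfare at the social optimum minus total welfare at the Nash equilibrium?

143

∂u_i/∂c_i = α_i − 1, so neighbor i contributes w_i if α_i > 1, else 0.
α_i > 1 for i ∈ {2}; NE contributions (0, 16, 0, 0, 0), G = 16.
W^NE = Σw_i − G^NE + (Σα_i)·G^NE = 71 + 2.6·16 = 112.6.
Planner: ∂(Σu_j)/∂c_i = Σα_j − 1 = 2.6 > 0, so everyone contributes w_i; G^SO = 71, W^SO = 71 + 2.6·71 = 255.6.
Deadweight loss = 143.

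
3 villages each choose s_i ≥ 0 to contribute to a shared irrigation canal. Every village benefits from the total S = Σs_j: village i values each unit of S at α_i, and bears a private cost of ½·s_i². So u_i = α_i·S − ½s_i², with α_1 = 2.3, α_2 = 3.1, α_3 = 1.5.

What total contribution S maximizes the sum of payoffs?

Planner FOC: ∂(Σu_j)/∂s_i = (Σα_j) − s_i = 0, so s_i^SO = Σα_j = 6.9 for every i; S^SO = 20.7.

20.7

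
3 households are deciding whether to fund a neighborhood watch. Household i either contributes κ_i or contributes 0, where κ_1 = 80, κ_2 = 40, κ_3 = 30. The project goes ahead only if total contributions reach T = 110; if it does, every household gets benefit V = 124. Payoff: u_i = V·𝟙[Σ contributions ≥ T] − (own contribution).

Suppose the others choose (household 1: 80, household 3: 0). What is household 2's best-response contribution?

Others' total = 80. Contributing 40 brings total to 120 ≥ 110: gain V − κ_2 = 84.
Best response: 40.

40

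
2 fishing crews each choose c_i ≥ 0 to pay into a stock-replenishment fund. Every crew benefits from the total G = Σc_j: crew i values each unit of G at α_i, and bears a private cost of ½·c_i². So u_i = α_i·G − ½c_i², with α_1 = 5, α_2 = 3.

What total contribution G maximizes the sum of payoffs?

Planner FOC: ∂(Σu_j)/∂c_i = (Σα_j) − c_i = 0, so c_i^SO = Σα_j = 8 for every i; G^SO = 16.

16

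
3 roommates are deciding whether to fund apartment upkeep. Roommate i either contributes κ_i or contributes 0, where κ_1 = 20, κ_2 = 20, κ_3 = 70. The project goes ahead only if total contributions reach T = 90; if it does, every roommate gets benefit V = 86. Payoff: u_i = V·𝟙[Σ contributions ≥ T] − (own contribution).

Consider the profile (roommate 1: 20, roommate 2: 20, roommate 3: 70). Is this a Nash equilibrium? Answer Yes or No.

No

Total = 110 ≥ 90: provided.
Roommate 1 (pledges 20, payoff 66): dropping to 0 → total 90, payoff 86. Profitable deviation.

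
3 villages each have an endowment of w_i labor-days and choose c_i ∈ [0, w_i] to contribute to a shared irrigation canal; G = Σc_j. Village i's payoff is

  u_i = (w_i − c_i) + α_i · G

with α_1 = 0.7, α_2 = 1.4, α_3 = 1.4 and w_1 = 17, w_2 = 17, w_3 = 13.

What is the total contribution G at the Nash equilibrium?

30

∂u_i/∂c_i = α_i − 1, so village i contributes w_i if α_i > 1, else 0.
α_i > 1 for i ∈ {2, 3}; NE contributions (0, 17, 13), G = 30.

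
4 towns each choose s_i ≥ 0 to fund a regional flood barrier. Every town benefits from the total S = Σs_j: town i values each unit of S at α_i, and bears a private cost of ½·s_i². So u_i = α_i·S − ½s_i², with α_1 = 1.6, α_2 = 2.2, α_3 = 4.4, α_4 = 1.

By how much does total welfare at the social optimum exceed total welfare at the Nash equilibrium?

98.52

Town i's FOC: ∂u_i/∂s_i = α_i − s_i = 0, so s_i* = α_i.
NE contributions = (1.6, 2.2, 4.4, 1); S = 9.2.
W^NE = (Σα)·S − ½Σα_i² = 9.2² − ½·27.76 = 70.76.
Planner sets s_i = Σα_j = 9.2 for every i, so S^SO = 4·9.2 = 36.8.
W^SO = (Σα)·S^SO − ½·4·(Σα)² = (4/2)·9.2² = 169.28.
Deadweight loss = W^SO − W^NE = 98.52.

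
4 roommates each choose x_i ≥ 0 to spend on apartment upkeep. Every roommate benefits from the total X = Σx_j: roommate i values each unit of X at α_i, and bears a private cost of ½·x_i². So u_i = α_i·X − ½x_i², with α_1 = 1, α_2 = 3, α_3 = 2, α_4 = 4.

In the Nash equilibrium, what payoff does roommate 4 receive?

32

Roommate i's FOC: ∂u_i/∂x_i = α_i − x_i = 0, so x_i* = α_i.
NE contributions = (1, 3, 2, 4); X = 10.
u_4 = α_4·X − ½·(x_4)² = 4·10 − ½·4² = 32.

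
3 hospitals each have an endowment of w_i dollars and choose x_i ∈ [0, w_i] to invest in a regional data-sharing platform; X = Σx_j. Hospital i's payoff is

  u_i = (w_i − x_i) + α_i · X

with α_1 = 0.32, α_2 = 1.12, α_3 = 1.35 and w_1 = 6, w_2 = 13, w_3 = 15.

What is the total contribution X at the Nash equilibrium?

∂u_i/∂x_i = α_i − 1, so hospital i contributes w_i if α_i > 1, else 0.
α_i > 1 for i ∈ {2, 3}; NE contributions (0, 13, 15), X = 28.

28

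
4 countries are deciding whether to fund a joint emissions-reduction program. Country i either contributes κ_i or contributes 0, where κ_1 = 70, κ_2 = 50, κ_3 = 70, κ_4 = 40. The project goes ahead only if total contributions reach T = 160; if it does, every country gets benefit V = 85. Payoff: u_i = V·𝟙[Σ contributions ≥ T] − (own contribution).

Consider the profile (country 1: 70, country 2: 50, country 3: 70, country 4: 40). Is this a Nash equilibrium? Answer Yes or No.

Total = 230 ≥ 160: provided.
Country 1 (pledges 70, payoff 15): dropping to 0 → total 160, payoff 85. Profitable deviation.

No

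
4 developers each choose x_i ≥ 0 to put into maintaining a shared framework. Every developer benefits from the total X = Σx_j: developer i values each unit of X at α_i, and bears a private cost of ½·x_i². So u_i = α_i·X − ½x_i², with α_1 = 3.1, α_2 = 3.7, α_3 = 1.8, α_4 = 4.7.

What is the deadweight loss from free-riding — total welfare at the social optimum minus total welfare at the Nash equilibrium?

Developer i's FOC: ∂u_i/∂x_i = α_i − x_i = 0, so x_i* = α_i.
NE contributions = (3.1, 3.7, 1.8, 4.7); X = 13.3.
W^NE = (Σα)·X − ½Σα_i² = 13.3² − ½·48.63 = 152.575.
Planner sets x_i = Σα_j = 13.3 for every i, so X^SO = 4·13.3 = 53.2.
W^SO = (Σα)·X^SO − ½·4·(Σα)² = (4/2)·13.3² = 353.78.
Deadweight loss = W^SO − W^NE = 201.205.

201.205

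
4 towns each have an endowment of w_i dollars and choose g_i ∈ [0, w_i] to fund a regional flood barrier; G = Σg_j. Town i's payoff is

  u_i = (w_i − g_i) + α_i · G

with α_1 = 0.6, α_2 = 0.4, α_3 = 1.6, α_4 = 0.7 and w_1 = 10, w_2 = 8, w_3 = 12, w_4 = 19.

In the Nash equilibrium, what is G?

∂u_i/∂g_i = α_i − 1, so town i contributes w_i if α_i > 1, else 0.
α_i > 1 for i ∈ {3}; NE contributions (0, 0, 12, 0), G = 12.

12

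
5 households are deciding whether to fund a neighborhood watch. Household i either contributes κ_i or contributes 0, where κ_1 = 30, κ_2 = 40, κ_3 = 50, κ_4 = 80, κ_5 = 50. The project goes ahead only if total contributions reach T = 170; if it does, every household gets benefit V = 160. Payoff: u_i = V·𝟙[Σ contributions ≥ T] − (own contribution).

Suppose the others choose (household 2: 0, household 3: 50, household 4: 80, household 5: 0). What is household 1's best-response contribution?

0

Others' total = 130. Even contributing 30 gives 160 < 170: no benefit either way.
Best response: 0.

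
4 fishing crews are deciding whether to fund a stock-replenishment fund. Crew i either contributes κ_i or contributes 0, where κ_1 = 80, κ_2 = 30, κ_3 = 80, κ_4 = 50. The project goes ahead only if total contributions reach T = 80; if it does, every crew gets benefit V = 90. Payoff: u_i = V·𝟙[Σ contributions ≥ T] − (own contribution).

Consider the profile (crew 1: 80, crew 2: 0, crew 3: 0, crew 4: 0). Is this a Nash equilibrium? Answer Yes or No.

Total = 80 ≥ 80: provided.
Crew 1 (pledges 80, payoff 10): dropping to 0 → total 0, payoff 0. No gain.
Crew 2 (pledges 0, payoff 90): pledging 30 → total 110, payoff 60. No gain.
Crew 3 (pledges 0, payoff 90): pledging 80 → total 160, payoff 10. No gain.
Crew 4 (pledges 0, payoff 90): pledging 50 → total 130, payoff 40. No gain.

Yes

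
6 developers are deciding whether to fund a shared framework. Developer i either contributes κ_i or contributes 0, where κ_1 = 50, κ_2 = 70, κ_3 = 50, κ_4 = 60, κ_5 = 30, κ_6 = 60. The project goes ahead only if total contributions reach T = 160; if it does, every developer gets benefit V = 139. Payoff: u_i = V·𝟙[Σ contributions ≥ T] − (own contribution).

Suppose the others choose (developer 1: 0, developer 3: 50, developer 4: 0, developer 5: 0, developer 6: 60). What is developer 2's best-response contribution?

70

Others' total = 110. Contributing 70 brings total to 180 ≥ 160: gain V − κ_2 = 69.
Best response: 70.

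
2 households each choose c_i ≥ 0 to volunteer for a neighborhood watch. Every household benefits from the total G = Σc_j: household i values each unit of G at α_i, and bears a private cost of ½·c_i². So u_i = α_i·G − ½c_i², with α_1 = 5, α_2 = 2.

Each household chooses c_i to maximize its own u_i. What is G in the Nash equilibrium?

Household i's FOC: ∂u_i/∂c_i = α_i − c_i = 0, so c_i* = α_i.
NE contributions = (5, 2); G = 7.

7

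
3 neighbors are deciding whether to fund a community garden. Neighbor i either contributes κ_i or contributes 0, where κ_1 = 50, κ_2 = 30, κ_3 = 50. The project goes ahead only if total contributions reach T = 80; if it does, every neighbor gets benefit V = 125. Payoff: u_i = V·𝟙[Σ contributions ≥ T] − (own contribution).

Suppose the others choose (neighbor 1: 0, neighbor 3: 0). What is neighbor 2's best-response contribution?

0

Others' total = 0. Even contributing 30 gives 30 < 80: no benefit either way.
Best response: 0.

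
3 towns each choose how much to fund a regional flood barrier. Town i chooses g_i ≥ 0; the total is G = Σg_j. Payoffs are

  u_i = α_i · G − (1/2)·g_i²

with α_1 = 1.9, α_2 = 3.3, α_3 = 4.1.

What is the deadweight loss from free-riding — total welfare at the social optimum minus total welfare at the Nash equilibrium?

Town i's FOC: ∂u_i/∂g_i = α_i − g_i = 0, so g_i* = α_i.
NE contributions = (1.9, 3.3, 4.1); G = 9.3.
W^NE = (Σα)·G − ½Σα_i² = 9.3² − ½·31.31 = 70.835.
Planner sets g_i = Σα_j = 9.3 for every i, so G^SO = 3·9.3 = 27.9.
W^SO = (Σα)·G^SO − ½·3·(Σα)² = (3/2)·9.3² = 129.735.
Deadweight loss = W^SO − W^NE = 58.9.

58.9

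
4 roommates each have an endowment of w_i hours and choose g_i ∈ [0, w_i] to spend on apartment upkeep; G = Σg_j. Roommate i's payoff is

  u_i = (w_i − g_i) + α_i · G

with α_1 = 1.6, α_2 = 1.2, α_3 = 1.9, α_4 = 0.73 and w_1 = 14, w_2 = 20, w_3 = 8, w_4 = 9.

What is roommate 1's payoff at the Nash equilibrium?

∂u_i/∂g_i = α_i − 1, so roommate i contributes w_i if α_i > 1, else 0.
α_i > 1 for i ∈ {1, 2, 3}; NE contributions (14, 20, 8, 0), G = 42.
u_1 = (14 − 14) + 1.6·42 = 67.2.

67.2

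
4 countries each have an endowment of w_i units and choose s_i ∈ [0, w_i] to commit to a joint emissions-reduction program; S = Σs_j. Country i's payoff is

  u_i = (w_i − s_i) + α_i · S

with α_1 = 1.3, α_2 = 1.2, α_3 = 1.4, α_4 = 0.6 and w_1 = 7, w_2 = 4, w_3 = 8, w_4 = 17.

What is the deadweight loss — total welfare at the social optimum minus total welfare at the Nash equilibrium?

59.5

∂u_i/∂s_i = α_i − 1, so country i contributes w_i if α_i > 1, else 0.
α_i > 1 for i ∈ {1, 2, 3}; NE contributions (7, 4, 8, 0), S = 19.
W^NE = Σw_i − S^NE + (Σα_i)·S^NE = 36 + 3.5·19 = 102.5.
Planner: ∂(Σu_j)/∂s_i = Σα_j − 1 = 3.5 > 0, so everyone contributes w_i; S^SO = 36, W^SO = 36 + 3.5·36 = 162.
Deadweight loss = 59.5.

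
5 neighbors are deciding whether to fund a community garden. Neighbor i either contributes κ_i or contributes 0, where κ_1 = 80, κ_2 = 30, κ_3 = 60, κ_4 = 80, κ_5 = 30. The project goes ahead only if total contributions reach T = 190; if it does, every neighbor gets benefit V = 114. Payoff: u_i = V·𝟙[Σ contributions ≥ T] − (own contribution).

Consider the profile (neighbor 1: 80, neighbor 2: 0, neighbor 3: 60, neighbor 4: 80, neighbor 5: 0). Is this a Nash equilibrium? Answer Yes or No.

Total = 220 ≥ 190: provided.
Neighbor 1 (pledges 80, payoff 34): dropping to 0 → total 140, payoff 0. No gain.
Neighbor 2 (pledges 0, payoff 114): pledging 30 → total 250, payoff 84. No gain.
Neighbor 3 (pledges 60, payoff 54): dropping to 0 → total 160, payoff 0. No gain.
Neighbor 4 (pledges 80, payoff 34): dropping to 0 → total 140, payoff 0. No gain.
Neighbor 5 (pledges 0, payoff 114): pledging 30 → total 250, payoff 84. No gain.

Yes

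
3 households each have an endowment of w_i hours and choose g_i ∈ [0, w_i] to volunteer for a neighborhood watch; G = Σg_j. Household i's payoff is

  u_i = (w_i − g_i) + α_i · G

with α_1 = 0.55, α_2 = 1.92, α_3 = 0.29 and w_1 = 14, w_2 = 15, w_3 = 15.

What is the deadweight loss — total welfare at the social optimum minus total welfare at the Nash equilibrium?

∂u_i/∂g_i = α_i − 1, so household i contributes w_i if α_i > 1, else 0.
α_i > 1 for i ∈ {2}; NE contributions (0, 15, 0), G = 15.
W^NE = Σw_i − G^NE + (Σα_i)·G^NE = 44 + 1.76·15 = 70.4.
Planner: ∂(Σu_j)/∂g_i = Σα_j − 1 = 1.76 > 0, so everyone contributes w_i; G^SO = 44, W^SO = 44 + 1.76·44 = 121.44.
Deadweight loss = 51.04.

51.04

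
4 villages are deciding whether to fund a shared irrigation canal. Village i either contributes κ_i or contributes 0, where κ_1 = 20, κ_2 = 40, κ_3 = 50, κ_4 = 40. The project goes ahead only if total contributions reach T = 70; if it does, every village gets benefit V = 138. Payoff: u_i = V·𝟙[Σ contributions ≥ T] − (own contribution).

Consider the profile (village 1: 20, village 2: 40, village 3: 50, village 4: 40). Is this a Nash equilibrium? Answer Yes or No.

Total = 150 ≥ 70: provided.
Village 1 (pledges 20, payoff 118): dropping to 0 → total 130, payoff 138. Profitable deviation.

No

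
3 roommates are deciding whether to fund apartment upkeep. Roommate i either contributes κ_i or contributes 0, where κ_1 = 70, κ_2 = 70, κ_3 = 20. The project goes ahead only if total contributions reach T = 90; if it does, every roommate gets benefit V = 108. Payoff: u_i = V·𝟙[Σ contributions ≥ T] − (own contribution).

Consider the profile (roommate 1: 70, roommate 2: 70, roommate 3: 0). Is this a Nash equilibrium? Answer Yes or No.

Yes

Total = 140 ≥ 90: provided.
Roommate 1 (pledges 70, payoff 38): dropping to 0 → total 70, payoff 0. No gain.
Roommate 2 (pledges 70, payoff 38): dropping to 0 → total 70, payoff 0. No gain.
Roommate 3 (pledges 0, payoff 108): pledging 20 → total 160, payoff 88. No gain.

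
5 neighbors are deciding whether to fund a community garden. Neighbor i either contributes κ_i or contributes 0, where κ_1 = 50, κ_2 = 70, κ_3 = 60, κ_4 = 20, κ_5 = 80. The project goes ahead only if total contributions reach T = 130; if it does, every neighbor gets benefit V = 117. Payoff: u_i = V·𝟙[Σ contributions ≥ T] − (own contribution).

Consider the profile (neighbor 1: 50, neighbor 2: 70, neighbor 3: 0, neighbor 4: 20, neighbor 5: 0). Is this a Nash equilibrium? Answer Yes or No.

Yes

Total = 140 ≥ 130: provided.
Neighbor 1 (pledges 50, payoff 67): dropping to 0 → total 90, payoff 0. No gain.
Neighbor 2 (pledges 70, payoff 47): dropping to 0 → total 70, payoff 0. No gain.
Neighbor 3 (pledges 0, payoff 117): pledging 60 → total 200, payoff 57. No gain.
Neighbor 4 (pledges 20, payoff 97): dropping to 0 → total 120, payoff 0. No gain.
Neighbor 5 (pledges 0, payoff 117): pledging 80 → total 220, payoff 37. No gain.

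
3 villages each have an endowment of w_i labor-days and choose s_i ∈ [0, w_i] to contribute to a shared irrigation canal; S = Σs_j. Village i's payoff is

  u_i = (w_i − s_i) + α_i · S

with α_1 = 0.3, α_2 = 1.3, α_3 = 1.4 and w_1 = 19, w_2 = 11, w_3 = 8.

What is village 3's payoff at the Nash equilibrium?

∂u_i/∂s_i = α_i − 1, so village i contributes w_i if α_i > 1, else 0.
α_i > 1 for i ∈ {2, 3}; NE contributions (0, 11, 8), S = 19.
u_3 = (8 − 8) + 1.4·19 = 26.6.

26.6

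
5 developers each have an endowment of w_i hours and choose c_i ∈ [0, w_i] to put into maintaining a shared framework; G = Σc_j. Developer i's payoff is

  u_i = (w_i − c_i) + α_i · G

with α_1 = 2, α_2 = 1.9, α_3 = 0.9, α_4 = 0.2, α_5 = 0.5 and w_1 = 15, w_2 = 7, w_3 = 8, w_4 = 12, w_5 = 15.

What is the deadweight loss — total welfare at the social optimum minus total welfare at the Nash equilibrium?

∂u_i/∂c_i = α_i − 1, so developer i contributes w_i if α_i > 1, else 0.
α_i > 1 for i ∈ {1, 2}; NE contributions (15, 7, 0, 0, 0), G = 22.
W^NE = Σw_i − G^NE + (Σα_i)·G^NE = 57 + 4.5·22 = 156.
Planner: ∂(Σu_j)/∂c_i = Σα_j − 1 = 4.5 > 0, so everyone contributes w_i; G^SO = 57, W^SO = 57 + 4.5·57 = 313.5.
Deadweight loss = 157.5.

157.5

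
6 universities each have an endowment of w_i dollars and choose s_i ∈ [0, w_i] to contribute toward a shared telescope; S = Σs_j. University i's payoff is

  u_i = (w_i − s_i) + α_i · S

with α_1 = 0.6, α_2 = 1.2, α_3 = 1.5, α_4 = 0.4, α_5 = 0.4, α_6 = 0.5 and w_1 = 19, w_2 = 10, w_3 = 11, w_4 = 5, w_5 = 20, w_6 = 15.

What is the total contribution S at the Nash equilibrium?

21

∂u_i/∂s_i = α_i − 1, so university i contributes w_i if α_i > 1, else 0.
α_i > 1 for i ∈ {2, 3}; NE contributions (0, 10, 11, 0, 0, 0), S = 21.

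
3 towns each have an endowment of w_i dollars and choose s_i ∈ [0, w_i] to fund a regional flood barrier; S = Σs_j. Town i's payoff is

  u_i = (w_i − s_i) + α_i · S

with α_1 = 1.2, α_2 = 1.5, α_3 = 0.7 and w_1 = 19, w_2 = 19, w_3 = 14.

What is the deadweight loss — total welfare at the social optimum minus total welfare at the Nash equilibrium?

∂u_i/∂s_i = α_i − 1, so town i contributes w_i if α_i > 1, else 0.
α_i > 1 for i ∈ {1, 2}; NE contributions (19, 19, 0), S = 38.
W^NE = Σw_i − S^NE + (Σα_i)·S^NE = 52 + 2.4·38 = 143.2.
Planner: ∂(Σu_j)/∂s_i = Σα_j − 1 = 2.4 > 0, so everyone contributes w_i; S^SO = 52, W^SO = 52 + 2.4·52 = 176.8.
Deadweight loss = 33.6.

33.6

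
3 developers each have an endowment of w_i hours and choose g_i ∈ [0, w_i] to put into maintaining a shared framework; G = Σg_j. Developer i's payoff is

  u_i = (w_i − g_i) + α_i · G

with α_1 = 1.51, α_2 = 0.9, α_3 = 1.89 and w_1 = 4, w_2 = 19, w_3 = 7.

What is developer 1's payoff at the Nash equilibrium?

16.61

∂u_i/∂g_i = α_i − 1, so developer i contributes w_i if α_i > 1, else 0.
α_i > 1 for i ∈ {1, 3}; NE contributions (4, 0, 7), G = 11.
u_1 = (4 − 4) + 1.51·11 = 16.61.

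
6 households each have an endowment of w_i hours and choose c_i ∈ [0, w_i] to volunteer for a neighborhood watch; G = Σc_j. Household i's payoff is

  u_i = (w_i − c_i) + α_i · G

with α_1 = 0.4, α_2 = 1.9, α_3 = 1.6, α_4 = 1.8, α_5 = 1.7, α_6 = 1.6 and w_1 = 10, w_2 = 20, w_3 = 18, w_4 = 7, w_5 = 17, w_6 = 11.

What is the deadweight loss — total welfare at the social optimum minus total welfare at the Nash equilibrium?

∂u_i/∂c_i = α_i − 1, so household i contributes w_i if α_i > 1, else 0.
α_i > 1 for i ∈ {2, 3, 4, 5, 6}; NE contributions (0, 20, 18, 7, 17, 11), G = 73.
W^NE = Σw_i − G^NE + (Σα_i)·G^NE = 83 + 8·73 = 667.
Planner: ∂(Σu_j)/∂c_i = Σα_j − 1 = 8 > 0, so everyone contributes w_i; G^SO = 83, W^SO = 83 + 8·83 = 747.
Deadweight loss = 80.

80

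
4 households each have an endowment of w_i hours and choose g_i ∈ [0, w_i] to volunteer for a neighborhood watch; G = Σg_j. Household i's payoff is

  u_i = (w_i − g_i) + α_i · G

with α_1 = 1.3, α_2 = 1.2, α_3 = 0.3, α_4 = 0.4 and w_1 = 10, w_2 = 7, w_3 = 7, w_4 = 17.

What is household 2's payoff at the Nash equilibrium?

20.4

∂u_i/∂g_i = α_i − 1, so household i contributes w_i if α_i > 1, else 0.
α_i > 1 for i ∈ {1, 2}; NE contributions (10, 7, 0, 0), G = 17.
u_2 = (7 − 7) + 1.2·17 = 20.4.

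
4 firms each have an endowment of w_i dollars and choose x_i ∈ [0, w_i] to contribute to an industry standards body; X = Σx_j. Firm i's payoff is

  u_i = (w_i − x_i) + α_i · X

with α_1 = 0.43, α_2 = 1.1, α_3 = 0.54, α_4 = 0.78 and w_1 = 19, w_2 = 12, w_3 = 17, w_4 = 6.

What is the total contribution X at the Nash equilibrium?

∂u_i/∂x_i = α_i − 1, so firm i contributes w_i if α_i > 1, else 0.
α_i > 1 for i ∈ {2}; NE contributions (0, 12, 0, 0), X = 12.

12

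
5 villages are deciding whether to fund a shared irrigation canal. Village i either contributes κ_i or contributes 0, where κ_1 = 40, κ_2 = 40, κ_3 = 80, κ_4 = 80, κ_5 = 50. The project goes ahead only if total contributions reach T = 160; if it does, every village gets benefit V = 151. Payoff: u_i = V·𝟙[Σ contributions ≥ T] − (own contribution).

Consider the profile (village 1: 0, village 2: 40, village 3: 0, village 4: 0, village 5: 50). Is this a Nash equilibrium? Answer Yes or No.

Total = 90 < 160: not provided.
Village 1 (pledges 0, payoff 0): pledging 40 → total 130, payoff -40. No gain.
Village 2 (pledges 40, payoff -40): dropping to 0 → total 50, payoff 0. Profitable deviation.

No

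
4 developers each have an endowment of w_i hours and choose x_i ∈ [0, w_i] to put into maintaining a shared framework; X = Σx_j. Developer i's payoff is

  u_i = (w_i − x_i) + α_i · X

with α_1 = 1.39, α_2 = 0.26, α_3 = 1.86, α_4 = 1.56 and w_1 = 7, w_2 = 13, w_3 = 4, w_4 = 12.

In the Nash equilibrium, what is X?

∂u_i/∂x_i = α_i − 1, so developer i contributes w_i if α_i > 1, else 0.
α_i > 1 for i ∈ {1, 3, 4}; NE contributions (7, 0, 4, 12), X = 23.

23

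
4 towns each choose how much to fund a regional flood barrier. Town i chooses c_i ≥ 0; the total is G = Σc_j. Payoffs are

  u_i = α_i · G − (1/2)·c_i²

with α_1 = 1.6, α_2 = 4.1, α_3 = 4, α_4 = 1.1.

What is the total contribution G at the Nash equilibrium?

10.8

Town i's FOC: ∂u_i/∂c_i = α_i − c_i = 0, so c_i* = α_i.
NE contributions = (1.6, 4.1, 4, 1.1); G = 10.8.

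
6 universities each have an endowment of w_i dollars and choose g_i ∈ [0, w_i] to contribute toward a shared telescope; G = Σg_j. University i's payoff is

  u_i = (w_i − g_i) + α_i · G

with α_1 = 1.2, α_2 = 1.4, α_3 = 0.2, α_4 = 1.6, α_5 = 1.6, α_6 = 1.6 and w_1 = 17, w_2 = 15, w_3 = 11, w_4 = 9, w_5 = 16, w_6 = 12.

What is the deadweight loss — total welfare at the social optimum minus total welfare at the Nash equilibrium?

72.6

∂u_i/∂g_i = α_i − 1, so university i contributes w_i if α_i > 1, else 0.
α_i > 1 for i ∈ {1, 2, 4, 5, 6}; NE contributions (17, 15, 0, 9, 16, 12), G = 69.
W^NE = Σw_i − G^NE + (Σα_i)·G^NE = 80 + 6.6·69 = 535.4.
Planner: ∂(Σu_j)/∂g_i = Σα_j − 1 = 6.6 > 0, so everyone contributes w_i; G^SO = 80, W^SO = 80 + 6.6·80 = 608.
Deadweight loss = 72.6.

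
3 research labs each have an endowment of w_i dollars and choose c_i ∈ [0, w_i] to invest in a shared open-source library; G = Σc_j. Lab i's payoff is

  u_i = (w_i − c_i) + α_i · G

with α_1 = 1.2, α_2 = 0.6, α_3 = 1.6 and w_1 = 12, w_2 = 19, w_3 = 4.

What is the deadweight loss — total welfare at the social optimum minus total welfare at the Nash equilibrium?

∂u_i/∂c_i = α_i − 1, so lab i contributes w_i if α_i > 1, else 0.
α_i > 1 for i ∈ {1, 3}; NE contributions (12, 0, 4), G = 16.
W^NE = Σw_i − G^NE + (Σα_i)·G^NE = 35 + 2.4·16 = 73.4.
Planner: ∂(Σu_j)/∂c_i = Σα_j − 1 = 2.4 > 0, so everyone contributes w_i; G^SO = 35, W^SO = 35 + 2.4·35 = 119.
Deadweight loss = 45.6.

45.6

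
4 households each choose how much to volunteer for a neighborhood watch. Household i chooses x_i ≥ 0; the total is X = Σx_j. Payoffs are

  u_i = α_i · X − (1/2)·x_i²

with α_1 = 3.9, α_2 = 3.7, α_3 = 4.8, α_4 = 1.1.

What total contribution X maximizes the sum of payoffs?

54

Planner FOC: ∂(Σu_j)/∂x_i = (Σα_j) − x_i = 0, so x_i^SO = Σα_j = 13.5 for every i; X^SO = 54.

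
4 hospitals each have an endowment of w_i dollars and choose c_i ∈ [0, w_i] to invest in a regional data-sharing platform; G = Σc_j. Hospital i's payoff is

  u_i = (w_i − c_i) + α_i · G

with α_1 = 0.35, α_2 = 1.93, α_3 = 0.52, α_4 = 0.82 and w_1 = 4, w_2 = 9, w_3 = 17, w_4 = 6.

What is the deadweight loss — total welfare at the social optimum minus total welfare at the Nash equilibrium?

70.74

∂u_i/∂c_i = α_i − 1, so hospital i contributes w_i if α_i > 1, else 0.
α_i > 1 for i ∈ {2}; NE contributions (0, 9, 0, 0), G = 9.
W^NE = Σw_i − G^NE + (Σα_i)·G^NE = 36 + 2.62·9 = 59.58.
Planner: ∂(Σu_j)/∂c_i = Σα_j − 1 = 2.62 > 0, so everyone contributes w_i; G^SO = 36, W^SO = 36 + 2.62·36 = 130.32.
Deadweight loss = 70.74.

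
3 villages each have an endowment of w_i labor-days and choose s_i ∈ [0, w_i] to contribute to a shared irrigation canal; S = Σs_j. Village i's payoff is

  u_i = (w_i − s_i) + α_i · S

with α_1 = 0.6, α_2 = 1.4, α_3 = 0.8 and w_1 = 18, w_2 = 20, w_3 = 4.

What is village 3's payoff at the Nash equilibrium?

20

∂u_i/∂s_i = α_i − 1, so village i contributes w_i if α_i > 1, else 0.
α_i > 1 for i ∈ {2}; NE contributions (0, 20, 0), S = 20.
u_3 = (4 − 0) + 0.8·20 = 20.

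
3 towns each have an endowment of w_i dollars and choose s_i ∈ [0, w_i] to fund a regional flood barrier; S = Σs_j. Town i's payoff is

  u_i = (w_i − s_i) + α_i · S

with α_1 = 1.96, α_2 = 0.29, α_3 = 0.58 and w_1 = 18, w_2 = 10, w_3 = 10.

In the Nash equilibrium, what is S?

18

∂u_i/∂s_i = α_i − 1, so town i contributes w_i if α_i > 1, else 0.
α_i > 1 for i ∈ {1}; NE contributions (18, 0, 0), S = 18.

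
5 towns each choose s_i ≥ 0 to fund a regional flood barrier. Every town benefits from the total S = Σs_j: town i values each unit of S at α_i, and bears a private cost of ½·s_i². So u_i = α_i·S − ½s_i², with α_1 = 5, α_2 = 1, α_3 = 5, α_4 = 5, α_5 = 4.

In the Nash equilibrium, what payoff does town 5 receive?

72

Town i's FOC: ∂u_i/∂s_i = α_i − s_i = 0, so s_i* = α_i.
NE contributions = (5, 1, 5, 5, 4); S = 20.
u_5 = α_5·S − ½·(s_5)² = 4·20 − ½·4² = 72.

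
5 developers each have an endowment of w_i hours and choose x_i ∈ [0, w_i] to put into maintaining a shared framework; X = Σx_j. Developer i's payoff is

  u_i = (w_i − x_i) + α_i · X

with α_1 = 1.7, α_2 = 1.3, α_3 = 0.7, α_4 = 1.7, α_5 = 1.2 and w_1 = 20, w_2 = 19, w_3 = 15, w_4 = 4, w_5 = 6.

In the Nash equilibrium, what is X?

49

∂u_i/∂x_i = α_i − 1, so developer i contributes w_i if α_i > 1, else 0.
α_i > 1 for i ∈ {1, 2, 4, 5}; NE contributions (20, 19, 0, 4, 6), X = 49.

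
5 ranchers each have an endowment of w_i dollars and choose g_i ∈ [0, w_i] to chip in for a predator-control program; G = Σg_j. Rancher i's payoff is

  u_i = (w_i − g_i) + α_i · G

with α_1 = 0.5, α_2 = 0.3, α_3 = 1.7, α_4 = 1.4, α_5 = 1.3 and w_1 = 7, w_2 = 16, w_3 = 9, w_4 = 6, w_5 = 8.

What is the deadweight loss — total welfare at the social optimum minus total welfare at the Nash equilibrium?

∂u_i/∂g_i = α_i − 1, so rancher i contributes w_i if α_i > 1, else 0.
α_i > 1 for i ∈ {3, 4, 5}; NE contributions (0, 0, 9, 6, 8), G = 23.
W^NE = Σw_i − G^NE + (Σα_i)·G^NE = 46 + 4.2·23 = 142.6.
Planner: ∂(Σu_j)/∂g_i = Σα_j − 1 = 4.2 > 0, so everyone contributes w_i; G^SO = 46, W^SO = 46 + 4.2·46 = 239.2.
Deadweight loss = 96.6.

96.6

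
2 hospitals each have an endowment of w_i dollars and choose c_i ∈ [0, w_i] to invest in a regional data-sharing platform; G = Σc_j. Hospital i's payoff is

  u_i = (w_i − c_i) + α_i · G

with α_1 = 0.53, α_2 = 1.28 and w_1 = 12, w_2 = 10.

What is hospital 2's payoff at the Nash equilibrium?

12.8

∂u_i/∂c_i = α_i − 1, so hospital i contributes w_i if α_i > 1, else 0.
α_i > 1 for i ∈ {2}; NE contributions (0, 10), G = 10.
u_2 = (10 − 10) + 1.28·10 = 12.8.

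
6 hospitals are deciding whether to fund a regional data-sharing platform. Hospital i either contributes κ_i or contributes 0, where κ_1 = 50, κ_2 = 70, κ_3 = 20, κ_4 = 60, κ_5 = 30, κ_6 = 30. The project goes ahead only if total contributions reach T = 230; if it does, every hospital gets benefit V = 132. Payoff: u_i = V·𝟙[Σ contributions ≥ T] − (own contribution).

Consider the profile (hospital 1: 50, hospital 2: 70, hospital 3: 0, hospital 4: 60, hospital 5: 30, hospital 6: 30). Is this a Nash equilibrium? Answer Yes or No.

Yes

Total = 240 ≥ 230: provided.
Hospital 1 (pledges 50, payoff 82): dropping to 0 → total 190, payoff 0. No gain.
Hospital 2 (pledges 70, payoff 62): dropping to 0 → total 170, payoff 0. No gain.
Hospital 3 (pledges 0, payoff 132): pledging 20 → total 260, payoff 112. No gain.
Hospital 4 (pledges 60, payoff 72): dropping to 0 → total 180, payoff 0. No gain.
Hospital 5 (pledges 30, payoff 102): dropping to 0 → total 210, payoff 0. No gain.
Hospital 6 (pledges 30, payoff 102): dropping to 0 → total 210, payoff 0. No gain.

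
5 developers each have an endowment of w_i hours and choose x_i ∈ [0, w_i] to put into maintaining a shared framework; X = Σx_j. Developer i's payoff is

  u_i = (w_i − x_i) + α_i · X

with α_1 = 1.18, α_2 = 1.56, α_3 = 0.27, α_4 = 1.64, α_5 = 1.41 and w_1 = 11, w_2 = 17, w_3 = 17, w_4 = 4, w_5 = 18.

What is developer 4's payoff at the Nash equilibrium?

82

∂u_i/∂x_i = α_i − 1, so developer i contributes w_i if α_i > 1, else 0.
α_i > 1 for i ∈ {1, 2, 4, 5}; NE contributions (11, 17, 0, 4, 18), X = 50.
u_4 = (4 − 4) + 1.64·50 = 82.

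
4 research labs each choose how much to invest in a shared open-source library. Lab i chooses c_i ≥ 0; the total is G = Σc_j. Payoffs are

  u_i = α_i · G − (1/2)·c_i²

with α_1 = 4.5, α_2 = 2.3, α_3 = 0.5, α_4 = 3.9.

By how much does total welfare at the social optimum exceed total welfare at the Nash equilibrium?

Lab i's FOC: ∂u_i/∂c_i = α_i − c_i = 0, so c_i* = α_i.
NE contributions = (4.5, 2.3, 0.5, 3.9); G = 11.2.
W^NE = (Σα)·G − ½Σα_i² = 11.2² − ½·41 = 104.94.
Planner sets c_i = Σα_j = 11.2 for every i, so G^SO = 4·11.2 = 44.8.
W^SO = (Σα)·G^SO − ½·4·(Σα)² = (4/2)·11.2² = 250.88.
Deadweight loss = W^SO − W^NE = 145.94.

145.94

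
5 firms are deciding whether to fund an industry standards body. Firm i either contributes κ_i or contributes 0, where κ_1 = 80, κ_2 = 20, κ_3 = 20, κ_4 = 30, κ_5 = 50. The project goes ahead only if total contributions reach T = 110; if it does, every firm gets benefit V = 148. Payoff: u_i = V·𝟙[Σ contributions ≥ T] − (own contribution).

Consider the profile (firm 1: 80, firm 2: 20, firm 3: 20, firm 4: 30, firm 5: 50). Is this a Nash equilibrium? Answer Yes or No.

Total = 200 ≥ 110: provided.
Firm 1 (pledges 80, payoff 68): dropping to 0 → total 120, payoff 148. Profitable deviation.

No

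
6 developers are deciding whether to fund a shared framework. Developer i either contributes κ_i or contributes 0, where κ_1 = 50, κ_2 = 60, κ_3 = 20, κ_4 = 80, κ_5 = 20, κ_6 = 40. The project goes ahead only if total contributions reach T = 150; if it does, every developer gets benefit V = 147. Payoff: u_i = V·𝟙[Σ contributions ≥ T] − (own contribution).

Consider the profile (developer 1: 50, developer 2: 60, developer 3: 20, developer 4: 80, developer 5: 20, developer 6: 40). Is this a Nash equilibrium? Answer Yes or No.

No

Total = 270 ≥ 150: provided.
Developer 1 (pledges 50, payoff 97): dropping to 0 → total 220, payoff 147. Profitable deviation.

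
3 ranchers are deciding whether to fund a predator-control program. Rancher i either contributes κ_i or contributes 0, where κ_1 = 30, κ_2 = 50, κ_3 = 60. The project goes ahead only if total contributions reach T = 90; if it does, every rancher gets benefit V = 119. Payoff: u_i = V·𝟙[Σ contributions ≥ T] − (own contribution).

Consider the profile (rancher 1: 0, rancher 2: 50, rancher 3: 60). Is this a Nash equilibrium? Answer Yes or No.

Yes

Total = 110 ≥ 90: provided.
Rancher 1 (pledges 0, payoff 119): pledging 30 → total 140, payoff 89. No gain.
Rancher 2 (pledges 50, payoff 69): dropping to 0 → total 60, payoff 0. No gain.
Rancher 3 (pledges 60, payoff 59): dropping to 0 → total 50, payoff 0. No gain.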